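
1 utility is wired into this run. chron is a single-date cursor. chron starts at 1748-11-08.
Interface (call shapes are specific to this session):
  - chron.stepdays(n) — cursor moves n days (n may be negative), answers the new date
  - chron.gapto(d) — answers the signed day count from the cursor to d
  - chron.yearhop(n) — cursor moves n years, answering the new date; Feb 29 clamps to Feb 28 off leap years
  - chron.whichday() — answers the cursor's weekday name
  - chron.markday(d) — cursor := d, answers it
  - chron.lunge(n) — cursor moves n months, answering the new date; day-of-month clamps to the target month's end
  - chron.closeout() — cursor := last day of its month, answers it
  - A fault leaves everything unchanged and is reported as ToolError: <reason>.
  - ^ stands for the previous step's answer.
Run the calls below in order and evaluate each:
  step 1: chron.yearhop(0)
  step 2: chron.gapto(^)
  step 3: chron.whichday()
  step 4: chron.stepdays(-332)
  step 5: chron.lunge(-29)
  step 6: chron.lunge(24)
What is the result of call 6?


Answer: 1747-07-12

Derivation:
-> yearhop(n=0)
<- 1748-11-08
-> gapto(d=^)
<- 0
-> whichday()
<- Friday
-> stepdays(n=-332)
<- 1747-12-12
-> lunge(n=-29)
<- 1745-07-12
-> lunge(n=24)
<- 1747-07-12


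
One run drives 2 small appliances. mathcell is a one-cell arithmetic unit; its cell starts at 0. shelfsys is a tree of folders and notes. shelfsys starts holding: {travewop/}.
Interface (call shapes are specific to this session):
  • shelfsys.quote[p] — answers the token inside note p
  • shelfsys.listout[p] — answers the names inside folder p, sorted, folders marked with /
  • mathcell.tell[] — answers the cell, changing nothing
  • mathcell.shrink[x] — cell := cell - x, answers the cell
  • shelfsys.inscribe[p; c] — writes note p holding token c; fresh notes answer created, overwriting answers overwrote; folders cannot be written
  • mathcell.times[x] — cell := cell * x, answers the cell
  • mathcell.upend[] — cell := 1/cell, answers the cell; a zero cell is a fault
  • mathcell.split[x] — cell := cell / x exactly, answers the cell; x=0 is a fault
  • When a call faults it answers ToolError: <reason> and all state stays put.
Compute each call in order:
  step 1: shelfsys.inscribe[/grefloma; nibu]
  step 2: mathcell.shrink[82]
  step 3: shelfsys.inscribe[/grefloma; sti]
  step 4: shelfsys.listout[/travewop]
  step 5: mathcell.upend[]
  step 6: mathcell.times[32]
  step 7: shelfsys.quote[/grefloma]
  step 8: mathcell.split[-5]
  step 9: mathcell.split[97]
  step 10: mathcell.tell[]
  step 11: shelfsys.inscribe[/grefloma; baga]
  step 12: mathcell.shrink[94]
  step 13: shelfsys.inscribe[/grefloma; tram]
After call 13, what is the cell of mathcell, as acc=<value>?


Answer: acc=-1869174/19885

Derivation:
> shelfsys.inscribe /grefloma nibu
:: created
> mathcell.shrink 82
:: -82
> shelfsys.inscribe /grefloma sti
:: overwrote
> shelfsys.listout /travewop
:: []
> mathcell.upend
:: -1/82
> mathcell.times 32
:: -16/41
> shelfsys.quote /grefloma
:: sti
> mathcell.split -5
:: 16/205
> mathcell.split 97
:: 16/19885
> mathcell.tell
:: 16/19885
> shelfsys.inscribe /grefloma baga
:: overwrote
> mathcell.shrink 94
:: -1869174/19885
> shelfsys.inscribe /grefloma tram
:: overwrote


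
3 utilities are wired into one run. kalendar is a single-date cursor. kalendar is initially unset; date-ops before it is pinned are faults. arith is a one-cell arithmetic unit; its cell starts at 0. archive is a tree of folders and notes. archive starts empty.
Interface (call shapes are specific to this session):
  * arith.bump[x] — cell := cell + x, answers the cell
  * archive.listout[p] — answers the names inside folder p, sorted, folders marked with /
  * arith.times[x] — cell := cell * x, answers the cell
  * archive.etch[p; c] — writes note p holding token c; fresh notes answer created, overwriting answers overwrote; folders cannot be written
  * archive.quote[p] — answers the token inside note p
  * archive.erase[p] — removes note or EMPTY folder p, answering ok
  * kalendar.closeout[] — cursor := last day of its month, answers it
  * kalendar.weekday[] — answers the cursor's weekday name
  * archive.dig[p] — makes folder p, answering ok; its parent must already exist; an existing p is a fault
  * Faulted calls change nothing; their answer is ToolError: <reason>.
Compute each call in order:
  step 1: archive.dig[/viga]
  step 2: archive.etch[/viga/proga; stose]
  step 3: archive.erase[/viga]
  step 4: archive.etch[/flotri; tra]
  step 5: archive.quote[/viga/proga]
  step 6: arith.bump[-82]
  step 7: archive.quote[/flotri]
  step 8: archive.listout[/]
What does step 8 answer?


[in] archive.dig p=/viga
[out] ok
[in] archive.etch p=/viga/proga c=stose
[out] created
[in] archive.erase p=/viga
[out] ToolError: not empty
[in] archive.etch p=/flotri c=tra
[out] created
[in] archive.quote p=/viga/proga
[out] stose
[in] arith.bump x=-82
[out] -82
[in] archive.quote p=/flotri
[out] tra
[in] archive.listout p=/
[out] [flotri, viga/]

Answer: [flotri, viga/]


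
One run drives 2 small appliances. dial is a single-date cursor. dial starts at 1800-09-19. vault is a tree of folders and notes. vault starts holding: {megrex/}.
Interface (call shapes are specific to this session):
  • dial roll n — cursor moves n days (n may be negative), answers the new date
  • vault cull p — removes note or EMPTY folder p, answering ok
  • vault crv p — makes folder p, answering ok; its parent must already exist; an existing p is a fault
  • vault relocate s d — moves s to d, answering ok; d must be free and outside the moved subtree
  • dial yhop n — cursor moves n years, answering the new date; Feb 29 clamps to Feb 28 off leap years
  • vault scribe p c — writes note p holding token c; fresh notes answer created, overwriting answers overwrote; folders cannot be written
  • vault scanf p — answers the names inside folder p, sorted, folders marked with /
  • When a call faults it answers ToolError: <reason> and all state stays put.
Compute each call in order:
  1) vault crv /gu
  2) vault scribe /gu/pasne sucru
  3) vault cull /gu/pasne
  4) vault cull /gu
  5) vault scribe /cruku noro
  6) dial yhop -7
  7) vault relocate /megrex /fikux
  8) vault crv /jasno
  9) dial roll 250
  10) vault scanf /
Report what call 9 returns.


[in] vault crv p='/gu'
[out] ok
[in] vault scribe p='/gu/pasne' c='sucru'
[out] created
[in] vault cull p='/gu/pasne'
[out] ok
[in] vault cull p='/gu'
[out] ok
[in] vault scribe p='/cruku' c='noro'
[out] created
[in] dial yhop n='-7'
[out] 1793-09-19
[in] vault relocate s='/megrex' d='/fikux'
[out] ok
[in] vault crv p='/jasno'
[out] ok
[in] dial roll n='250'
[out] 1794-05-27
[in] vault scanf p='/'
[out] [cruku, fikux/, jasno/]

Answer: 1794-05-27


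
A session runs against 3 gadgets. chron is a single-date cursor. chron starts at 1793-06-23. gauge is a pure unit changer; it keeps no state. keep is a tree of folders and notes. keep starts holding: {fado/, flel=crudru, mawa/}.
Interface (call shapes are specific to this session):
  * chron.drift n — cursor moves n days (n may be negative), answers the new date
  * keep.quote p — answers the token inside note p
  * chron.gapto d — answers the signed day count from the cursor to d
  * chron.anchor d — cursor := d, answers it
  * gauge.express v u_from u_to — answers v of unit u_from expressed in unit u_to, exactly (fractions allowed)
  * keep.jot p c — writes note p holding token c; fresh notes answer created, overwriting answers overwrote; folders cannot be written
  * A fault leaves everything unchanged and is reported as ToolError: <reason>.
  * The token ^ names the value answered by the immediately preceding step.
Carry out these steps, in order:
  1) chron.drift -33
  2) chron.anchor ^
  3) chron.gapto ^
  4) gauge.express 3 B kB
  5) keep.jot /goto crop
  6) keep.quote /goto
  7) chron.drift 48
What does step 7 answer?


Answer: 1793-07-08

Derivation:
// 1. chron.drift(-33) -> 1793-05-21
// 2. chron.anchor(^) -> 1793-05-21
// 3. chron.gapto(^) -> 0
// 4. gauge.express(3, B, kB) -> 3/1000
// 5. keep.jot(/goto, crop) -> created
// 6. keep.quote(/goto) -> crop
// 7. chron.drift(48) -> 1793-07-08


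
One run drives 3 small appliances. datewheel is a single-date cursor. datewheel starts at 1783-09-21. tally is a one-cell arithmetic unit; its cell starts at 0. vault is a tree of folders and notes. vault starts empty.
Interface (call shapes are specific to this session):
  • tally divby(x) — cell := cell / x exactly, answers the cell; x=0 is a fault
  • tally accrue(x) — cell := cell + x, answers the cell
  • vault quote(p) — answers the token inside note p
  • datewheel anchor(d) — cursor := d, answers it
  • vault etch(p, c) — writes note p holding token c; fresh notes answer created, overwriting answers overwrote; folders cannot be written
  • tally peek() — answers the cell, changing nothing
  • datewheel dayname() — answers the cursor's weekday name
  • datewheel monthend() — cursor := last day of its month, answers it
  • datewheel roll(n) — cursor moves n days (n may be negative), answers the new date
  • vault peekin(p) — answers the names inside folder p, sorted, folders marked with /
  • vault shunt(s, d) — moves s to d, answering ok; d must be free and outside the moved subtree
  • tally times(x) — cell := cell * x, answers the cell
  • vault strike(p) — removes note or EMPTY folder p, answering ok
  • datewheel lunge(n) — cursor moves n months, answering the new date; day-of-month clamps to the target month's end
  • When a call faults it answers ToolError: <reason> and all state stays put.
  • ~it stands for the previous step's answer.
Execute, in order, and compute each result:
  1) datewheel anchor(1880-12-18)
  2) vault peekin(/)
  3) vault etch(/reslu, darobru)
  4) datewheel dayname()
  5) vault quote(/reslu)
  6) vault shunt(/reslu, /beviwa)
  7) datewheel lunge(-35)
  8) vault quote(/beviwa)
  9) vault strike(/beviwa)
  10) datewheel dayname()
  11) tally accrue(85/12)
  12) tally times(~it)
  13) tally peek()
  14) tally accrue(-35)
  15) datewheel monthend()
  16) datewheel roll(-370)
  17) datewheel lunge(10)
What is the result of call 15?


Answer: 1878-01-31

Derivation:
% datewheel anchor d: 1880-12-18
[out] 1880-12-18
% vault peekin p: /
[out] []
% vault etch p: /reslu c: darobru
[out] created
% datewheel dayname
[out] Saturday
% vault quote p: /reslu
[out] darobru
% vault shunt s: /reslu d: /beviwa
[out] ok
% datewheel lunge n: -35
[out] 1878-01-18
% vault quote p: /beviwa
[out] darobru
% vault strike p: /beviwa
[out] ok
% datewheel dayname
[out] Friday
% tally accrue x: 85/12
[out] 85/12
% tally times x: ~it
[out] 7225/144
% tally peek
[out] 7225/144
% tally accrue x: -35
[out] 2185/144
% datewheel monthend
[out] 1878-01-31
% datewheel roll n: -370
[out] 1877-01-26
% datewheel lunge n: 10
[out] 1877-11-26


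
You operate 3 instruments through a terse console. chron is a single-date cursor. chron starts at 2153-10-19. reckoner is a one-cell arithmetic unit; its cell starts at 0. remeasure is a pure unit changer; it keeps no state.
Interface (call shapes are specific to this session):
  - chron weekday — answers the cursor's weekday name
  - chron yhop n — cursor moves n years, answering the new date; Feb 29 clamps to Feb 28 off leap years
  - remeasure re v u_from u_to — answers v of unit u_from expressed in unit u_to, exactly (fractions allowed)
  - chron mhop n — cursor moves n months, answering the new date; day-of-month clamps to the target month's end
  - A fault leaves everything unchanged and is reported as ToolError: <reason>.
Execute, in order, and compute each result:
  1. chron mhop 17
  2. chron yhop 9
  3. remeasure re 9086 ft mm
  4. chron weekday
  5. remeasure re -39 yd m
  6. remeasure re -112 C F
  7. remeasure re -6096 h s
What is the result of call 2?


·→ chron mhop(n=17)
·← 2155-03-19
·→ chron yhop(n=9)
·← 2164-03-19
·→ remeasure re(v=9086, u_from=ft, u_to=mm)
·← 13847064/5
·→ chron weekday()
·← Monday
·→ remeasure re(v=-39, u_from=yd, u_to=m)
·← -44577/1250
·→ remeasure re(v=-112, u_from=C, u_to=F)
·← -848/5
·→ remeasure re(v=-6096, u_from=h, u_to=s)
·← -21945600

Answer: 2164-03-19


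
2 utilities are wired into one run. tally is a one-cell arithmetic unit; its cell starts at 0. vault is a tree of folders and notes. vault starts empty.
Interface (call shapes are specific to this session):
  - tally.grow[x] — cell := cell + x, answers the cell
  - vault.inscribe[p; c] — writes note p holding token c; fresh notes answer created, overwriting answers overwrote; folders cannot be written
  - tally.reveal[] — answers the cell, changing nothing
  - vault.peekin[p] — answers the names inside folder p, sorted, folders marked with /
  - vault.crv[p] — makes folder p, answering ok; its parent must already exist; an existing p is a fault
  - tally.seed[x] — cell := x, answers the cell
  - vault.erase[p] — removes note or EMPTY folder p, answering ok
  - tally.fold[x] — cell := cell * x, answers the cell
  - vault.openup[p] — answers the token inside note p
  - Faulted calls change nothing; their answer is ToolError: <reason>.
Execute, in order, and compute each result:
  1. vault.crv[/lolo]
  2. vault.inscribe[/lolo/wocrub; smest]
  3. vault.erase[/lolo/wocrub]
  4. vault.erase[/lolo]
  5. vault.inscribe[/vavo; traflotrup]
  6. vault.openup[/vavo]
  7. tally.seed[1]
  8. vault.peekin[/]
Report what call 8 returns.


I invoke crv passing p: /lolo, and see ok.
Next I call inscribe passing p: /lolo/wocrub, c: smest, and get created.
Then erase passing p: /lolo/wocrub, — result: ok.
I use erase passing p: /lolo, yielding ok.
I call inscribe passing p: /vavo, c: traflotrup, which returns created.
Now I run openup passing p: /vavo, → traflotrup.
I call seed passing x: 1, and get 1.
Calling peekin passing p: /, which returns [vavo].

Answer: [vavo]


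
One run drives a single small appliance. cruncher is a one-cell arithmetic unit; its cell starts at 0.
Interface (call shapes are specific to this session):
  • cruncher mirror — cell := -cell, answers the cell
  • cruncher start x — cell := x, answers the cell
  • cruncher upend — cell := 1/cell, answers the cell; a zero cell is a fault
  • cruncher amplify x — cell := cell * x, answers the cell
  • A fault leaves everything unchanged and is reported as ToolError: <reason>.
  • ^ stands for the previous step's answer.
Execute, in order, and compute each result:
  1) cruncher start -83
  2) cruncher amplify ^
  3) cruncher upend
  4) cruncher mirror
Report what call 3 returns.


I invoke cruncher start passing x='-83', giving -83.
I invoke cruncher amplify passing x='^', — result: 6889.
Then cruncher upend(), and get 1/6889.
I try cruncher mirror, which returns -1/6889.

Answer: 1/6889


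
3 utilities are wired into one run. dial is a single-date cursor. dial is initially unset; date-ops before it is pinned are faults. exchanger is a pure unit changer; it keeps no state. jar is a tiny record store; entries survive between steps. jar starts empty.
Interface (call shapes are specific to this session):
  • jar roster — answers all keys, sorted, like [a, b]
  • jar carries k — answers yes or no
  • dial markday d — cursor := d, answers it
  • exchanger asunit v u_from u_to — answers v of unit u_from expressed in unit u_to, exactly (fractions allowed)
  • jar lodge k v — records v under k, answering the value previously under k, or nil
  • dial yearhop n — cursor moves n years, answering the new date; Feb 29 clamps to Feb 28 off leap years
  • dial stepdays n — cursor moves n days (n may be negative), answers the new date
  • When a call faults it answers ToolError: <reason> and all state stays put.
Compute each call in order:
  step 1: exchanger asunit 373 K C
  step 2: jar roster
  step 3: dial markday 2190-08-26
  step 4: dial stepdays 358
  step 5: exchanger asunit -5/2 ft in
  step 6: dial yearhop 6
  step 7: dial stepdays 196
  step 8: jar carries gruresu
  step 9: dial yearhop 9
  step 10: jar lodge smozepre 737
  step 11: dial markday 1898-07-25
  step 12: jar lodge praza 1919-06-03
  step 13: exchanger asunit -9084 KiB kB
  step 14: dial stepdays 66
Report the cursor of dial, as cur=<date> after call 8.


-> exchanger asunit(v→373, u_from→K, u_to→C)
<- 1997/20
-> jar roster()
<- []
-> dial markday(d→2190-08-26)
<- 2190-08-26
-> dial stepdays(n→358)
<- 2191-08-19
-> exchanger asunit(v→-5/2, u_from→ft, u_to→in)
<- -30
-> dial yearhop(n→6)
<- 2197-08-19
-> dial stepdays(n→196)
<- 2198-03-03
-> jar carries(k→gruresu)
<- no
-> dial yearhop(n→9)
<- 2207-03-03
-> jar lodge(k→smozepre, v→737)
<- nil
-> dial markday(d→1898-07-25)
<- 1898-07-25
-> jar lodge(k→praza, v→1919-06-03)
<- nil
-> exchanger asunit(v→-9084, u_from→KiB, u_to→kB)
<- -1162752/125
-> dial stepdays(n→66)
<- 1898-09-29

Answer: cur=2198-03-03


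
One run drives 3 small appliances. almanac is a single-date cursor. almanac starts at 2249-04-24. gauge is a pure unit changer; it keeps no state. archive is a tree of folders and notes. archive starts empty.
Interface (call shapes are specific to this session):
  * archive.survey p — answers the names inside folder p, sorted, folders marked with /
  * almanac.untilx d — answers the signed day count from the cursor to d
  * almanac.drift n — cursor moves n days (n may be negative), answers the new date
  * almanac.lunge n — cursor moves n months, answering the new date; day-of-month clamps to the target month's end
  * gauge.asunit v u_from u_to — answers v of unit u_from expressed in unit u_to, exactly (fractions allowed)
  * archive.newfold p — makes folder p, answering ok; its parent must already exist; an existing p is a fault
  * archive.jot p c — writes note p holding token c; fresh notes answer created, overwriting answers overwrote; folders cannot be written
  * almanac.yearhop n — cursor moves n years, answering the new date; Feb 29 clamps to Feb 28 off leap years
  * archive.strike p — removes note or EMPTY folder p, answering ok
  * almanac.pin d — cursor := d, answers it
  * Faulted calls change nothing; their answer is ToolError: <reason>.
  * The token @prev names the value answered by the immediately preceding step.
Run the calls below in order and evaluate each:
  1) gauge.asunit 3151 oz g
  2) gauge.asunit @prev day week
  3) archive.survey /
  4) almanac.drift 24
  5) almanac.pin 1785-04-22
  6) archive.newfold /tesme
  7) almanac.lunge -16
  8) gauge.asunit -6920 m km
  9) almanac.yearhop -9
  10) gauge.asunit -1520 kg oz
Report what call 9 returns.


> gauge.asunit v=3151 u_from=oz u_to=g
[out] 142926955787/1600000
> gauge.asunit v=@prev u_from=day u_to=week
[out] 20418136541/1600000
> archive.survey p=/
[out] []
> almanac.drift n=24
[out] 2249-05-18
> almanac.pin d=1785-04-22
[out] 1785-04-22
> archive.newfold p=/tesme
[out] ok
> almanac.lunge n=-16
[out] 1783-12-22
> gauge.asunit v=-6920 u_from=m u_to=km
[out] -173/25
> almanac.yearhop n=-9
[out] 1774-12-22
> gauge.asunit v=-1520 u_from=kg u_to=oz
[out] -2432000000000/45359237

Answer: 1774-12-22


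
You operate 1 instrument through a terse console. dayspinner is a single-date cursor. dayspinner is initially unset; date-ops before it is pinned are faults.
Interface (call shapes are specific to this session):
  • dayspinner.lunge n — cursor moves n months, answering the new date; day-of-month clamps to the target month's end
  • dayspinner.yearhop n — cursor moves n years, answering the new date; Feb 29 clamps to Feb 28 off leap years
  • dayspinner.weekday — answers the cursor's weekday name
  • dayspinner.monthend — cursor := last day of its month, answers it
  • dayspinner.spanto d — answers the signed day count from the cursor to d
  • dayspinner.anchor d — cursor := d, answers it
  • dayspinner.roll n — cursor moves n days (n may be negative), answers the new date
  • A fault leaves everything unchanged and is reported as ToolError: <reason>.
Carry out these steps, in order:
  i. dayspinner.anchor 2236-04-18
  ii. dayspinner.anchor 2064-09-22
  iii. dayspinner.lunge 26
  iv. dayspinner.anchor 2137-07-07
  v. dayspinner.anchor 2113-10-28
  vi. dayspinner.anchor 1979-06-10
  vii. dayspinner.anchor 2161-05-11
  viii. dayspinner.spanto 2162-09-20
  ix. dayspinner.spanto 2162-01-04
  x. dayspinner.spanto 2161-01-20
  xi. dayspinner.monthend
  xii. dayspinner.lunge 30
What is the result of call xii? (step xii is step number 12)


Answer: 2163-11-30

Derivation:
-> dayspinner.anchor(d=2236-04-18)
<- 2236-04-18
-> dayspinner.anchor(d=2064-09-22)
<- 2064-09-22
-> dayspinner.lunge(n=26)
<- 2066-11-22
-> dayspinner.anchor(d=2137-07-07)
<- 2137-07-07
-> dayspinner.anchor(d=2113-10-28)
<- 2113-10-28
-> dayspinner.anchor(d=1979-06-10)
<- 1979-06-10
-> dayspinner.anchor(d=2161-05-11)
<- 2161-05-11
-> dayspinner.spanto(d=2162-09-20)
<- 497
-> dayspinner.spanto(d=2162-01-04)
<- 238
-> dayspinner.spanto(d=2161-01-20)
<- -111
-> dayspinner.monthend()
<- 2161-05-31
-> dayspinner.lunge(n=30)
<- 2163-11-30


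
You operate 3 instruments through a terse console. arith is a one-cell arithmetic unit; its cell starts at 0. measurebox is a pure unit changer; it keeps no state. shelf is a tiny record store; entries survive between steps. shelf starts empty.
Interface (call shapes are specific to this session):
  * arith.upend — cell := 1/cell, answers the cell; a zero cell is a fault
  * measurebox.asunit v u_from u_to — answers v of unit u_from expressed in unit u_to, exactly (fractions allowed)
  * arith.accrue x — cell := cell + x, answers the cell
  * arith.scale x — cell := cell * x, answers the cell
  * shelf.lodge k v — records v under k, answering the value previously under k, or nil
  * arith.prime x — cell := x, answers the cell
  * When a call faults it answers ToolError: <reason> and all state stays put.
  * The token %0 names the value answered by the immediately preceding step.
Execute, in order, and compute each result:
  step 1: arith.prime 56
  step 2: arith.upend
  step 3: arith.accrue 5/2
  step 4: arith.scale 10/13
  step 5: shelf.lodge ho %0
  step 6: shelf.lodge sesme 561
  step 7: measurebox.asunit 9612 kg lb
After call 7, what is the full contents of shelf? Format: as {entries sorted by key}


! arith.prime(56) ~> 56
! arith.upend() ~> 1/56
! arith.accrue(5/2) ~> 141/56
! arith.scale(10/13) ~> 705/364
! shelf.lodge(ho, %0) ~> nil
! shelf.lodge(sesme, 561) ~> nil
! measurebox.asunit(9612, kg, lb) ~> 961200000000/45359237

Answer: {ho=705/364, sesme=561}


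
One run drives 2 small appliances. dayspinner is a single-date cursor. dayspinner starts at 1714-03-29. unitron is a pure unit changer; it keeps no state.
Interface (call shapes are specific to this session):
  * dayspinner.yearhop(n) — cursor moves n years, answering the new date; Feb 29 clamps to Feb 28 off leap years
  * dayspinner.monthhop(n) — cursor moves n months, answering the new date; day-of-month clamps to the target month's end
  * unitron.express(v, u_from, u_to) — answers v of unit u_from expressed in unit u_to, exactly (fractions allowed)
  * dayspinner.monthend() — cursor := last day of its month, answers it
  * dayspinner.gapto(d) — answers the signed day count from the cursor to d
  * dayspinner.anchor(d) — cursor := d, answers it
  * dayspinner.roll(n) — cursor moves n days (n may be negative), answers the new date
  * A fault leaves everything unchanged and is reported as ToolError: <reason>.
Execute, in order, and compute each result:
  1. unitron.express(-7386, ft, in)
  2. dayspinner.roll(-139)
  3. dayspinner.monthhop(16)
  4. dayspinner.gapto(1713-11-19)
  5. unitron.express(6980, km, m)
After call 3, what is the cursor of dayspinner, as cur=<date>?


Answer: cur=1715-03-10

Derivation:
·→ express(v=-7386, u_from=ft, u_to=in)
·← -88632
·→ roll(n=-139)
·← 1713-11-10
·→ monthhop(n=16)
·← 1715-03-10
·→ gapto(d=1713-11-19)
·← -476
·→ express(v=6980, u_from=km, u_to=m)
·← 6980000


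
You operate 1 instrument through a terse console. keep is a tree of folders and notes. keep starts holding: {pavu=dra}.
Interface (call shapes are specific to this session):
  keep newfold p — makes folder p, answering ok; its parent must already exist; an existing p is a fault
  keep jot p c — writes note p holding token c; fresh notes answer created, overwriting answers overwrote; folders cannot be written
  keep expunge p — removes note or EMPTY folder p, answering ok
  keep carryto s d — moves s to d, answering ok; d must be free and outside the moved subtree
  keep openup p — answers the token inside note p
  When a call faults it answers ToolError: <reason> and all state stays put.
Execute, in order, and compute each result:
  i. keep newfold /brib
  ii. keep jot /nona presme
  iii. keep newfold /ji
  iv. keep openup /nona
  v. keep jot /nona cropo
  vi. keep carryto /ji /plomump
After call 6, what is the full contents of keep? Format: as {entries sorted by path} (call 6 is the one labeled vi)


>>> keep newfold p: /brib
= ok
>>> keep jot p: /nona c: presme
= created
>>> keep newfold p: /ji
= ok
>>> keep openup p: /nona
= presme
>>> keep jot p: /nona c: cropo
= overwrote
>>> keep carryto s: /ji d: /plomump
= ok

Answer: {brib/, nona=cropo, pavu=dra, plomump/}


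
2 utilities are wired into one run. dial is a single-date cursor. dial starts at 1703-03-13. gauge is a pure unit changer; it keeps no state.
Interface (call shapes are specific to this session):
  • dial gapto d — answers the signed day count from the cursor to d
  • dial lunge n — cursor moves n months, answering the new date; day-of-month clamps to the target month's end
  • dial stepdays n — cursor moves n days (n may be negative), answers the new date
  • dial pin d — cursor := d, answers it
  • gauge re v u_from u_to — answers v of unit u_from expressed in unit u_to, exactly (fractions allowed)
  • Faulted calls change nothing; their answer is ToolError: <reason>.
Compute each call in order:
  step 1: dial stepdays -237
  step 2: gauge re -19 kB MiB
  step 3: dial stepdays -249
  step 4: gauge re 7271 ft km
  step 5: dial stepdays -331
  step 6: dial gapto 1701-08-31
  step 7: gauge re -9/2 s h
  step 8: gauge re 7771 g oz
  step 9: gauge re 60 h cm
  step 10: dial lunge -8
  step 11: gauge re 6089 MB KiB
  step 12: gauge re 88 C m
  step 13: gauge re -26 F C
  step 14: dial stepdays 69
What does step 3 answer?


I call dial stepdays on -237, giving 1702-07-19.
Then gauge re on -19, kB, MiB, giving -2375/131072.
Now I run dial stepdays on -249, which returns 1701-11-12.
I call gauge re on 7271, ft, km, — result: 2770251/1250000.
I try dial stepdays on -331, and see 1700-12-16.
Calling dial gapto on 1701-08-31, giving 258.
I call gauge re on -9/2, s, h, and get -1/800.
Next I call gauge re on 7771, g, oz, which returns 12433600000/45359237.
Next I call gauge re on 60, h, cm, giving ToolError: incompatible units.
Invoking dial lunge on -8, which returns 1700-04-16.
Next I call gauge re on 6089, MB, KiB, yielding 95140625/16.
I try gauge re on 88, C, m: ToolError: incompatible units.
Now I run gauge re on -26, F, C, and see -290/9.
Calling dial stepdays on 69, and get 1700-06-24.

Answer: 1701-11-12


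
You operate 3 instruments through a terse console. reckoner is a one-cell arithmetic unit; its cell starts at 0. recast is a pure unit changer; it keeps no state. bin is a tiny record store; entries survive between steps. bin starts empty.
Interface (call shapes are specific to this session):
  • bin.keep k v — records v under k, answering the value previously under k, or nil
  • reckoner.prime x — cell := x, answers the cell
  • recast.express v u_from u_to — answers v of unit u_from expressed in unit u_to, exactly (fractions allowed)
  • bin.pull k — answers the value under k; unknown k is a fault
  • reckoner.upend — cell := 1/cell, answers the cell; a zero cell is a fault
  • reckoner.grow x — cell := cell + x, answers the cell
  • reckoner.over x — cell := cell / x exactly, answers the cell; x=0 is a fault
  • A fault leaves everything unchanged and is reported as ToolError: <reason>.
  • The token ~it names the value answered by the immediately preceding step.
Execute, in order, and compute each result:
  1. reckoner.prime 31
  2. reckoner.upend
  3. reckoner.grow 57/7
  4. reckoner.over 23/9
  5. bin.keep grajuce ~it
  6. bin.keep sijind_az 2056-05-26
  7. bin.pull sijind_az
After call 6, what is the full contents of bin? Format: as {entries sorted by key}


> prime x='31'
:: 31
> upend
:: 1/31
> grow x='57/7'
:: 1774/217
> over x='23/9'
:: 15966/4991
> keep k='grajuce' v='~it'
:: nil
> keep k='sijind_az' v='2056-05-26'
:: nil
> pull k='sijind_az'
:: 2056-05-26

Answer: {grajuce=15966/4991, sijind_az=2056-05-26}


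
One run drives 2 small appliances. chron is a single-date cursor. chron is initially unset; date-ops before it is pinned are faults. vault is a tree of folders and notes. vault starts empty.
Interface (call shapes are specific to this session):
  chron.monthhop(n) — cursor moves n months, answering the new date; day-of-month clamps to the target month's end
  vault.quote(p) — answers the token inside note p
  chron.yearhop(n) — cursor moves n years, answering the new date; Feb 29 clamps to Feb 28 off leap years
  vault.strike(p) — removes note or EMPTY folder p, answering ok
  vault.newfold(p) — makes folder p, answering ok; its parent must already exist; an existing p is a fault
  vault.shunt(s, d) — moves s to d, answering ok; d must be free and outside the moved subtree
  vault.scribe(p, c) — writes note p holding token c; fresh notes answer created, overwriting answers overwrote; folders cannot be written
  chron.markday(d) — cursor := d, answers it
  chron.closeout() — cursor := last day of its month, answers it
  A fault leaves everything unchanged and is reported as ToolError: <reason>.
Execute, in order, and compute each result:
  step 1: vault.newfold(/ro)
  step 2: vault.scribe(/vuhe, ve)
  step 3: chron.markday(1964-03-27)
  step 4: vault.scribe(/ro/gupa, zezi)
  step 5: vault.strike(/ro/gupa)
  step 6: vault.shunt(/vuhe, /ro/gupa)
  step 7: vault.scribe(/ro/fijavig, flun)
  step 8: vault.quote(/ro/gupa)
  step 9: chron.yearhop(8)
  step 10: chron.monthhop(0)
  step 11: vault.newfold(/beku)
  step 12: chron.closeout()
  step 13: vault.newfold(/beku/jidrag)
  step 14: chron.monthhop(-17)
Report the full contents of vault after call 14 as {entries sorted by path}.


Step: newfold[p: /ro]
Result: ok
Step: scribe[p: /vuhe; c: ve]
Result: created
Step: markday[d: 1964-03-27]
Result: 1964-03-27
Step: scribe[p: /ro/gupa; c: zezi]
Result: created
Step: strike[p: /ro/gupa]
Result: ok
Step: shunt[s: /vuhe; d: /ro/gupa]
Result: ok
Step: scribe[p: /ro/fijavig; c: flun]
Result: created
Step: quote[p: /ro/gupa]
Result: ve
Step: yearhop[n: 8]
Result: 1972-03-27
Step: monthhop[n: 0]
Result: 1972-03-27
Step: newfold[p: /beku]
Result: ok
Step: closeout[]
Result: 1972-03-31
Step: newfold[p: /beku/jidrag]
Result: ok
Step: monthhop[n: -17]
Result: 1970-10-31

Answer: {beku/, beku/jidrag/, ro/, ro/fijavig=flun, ro/gupa=ve}


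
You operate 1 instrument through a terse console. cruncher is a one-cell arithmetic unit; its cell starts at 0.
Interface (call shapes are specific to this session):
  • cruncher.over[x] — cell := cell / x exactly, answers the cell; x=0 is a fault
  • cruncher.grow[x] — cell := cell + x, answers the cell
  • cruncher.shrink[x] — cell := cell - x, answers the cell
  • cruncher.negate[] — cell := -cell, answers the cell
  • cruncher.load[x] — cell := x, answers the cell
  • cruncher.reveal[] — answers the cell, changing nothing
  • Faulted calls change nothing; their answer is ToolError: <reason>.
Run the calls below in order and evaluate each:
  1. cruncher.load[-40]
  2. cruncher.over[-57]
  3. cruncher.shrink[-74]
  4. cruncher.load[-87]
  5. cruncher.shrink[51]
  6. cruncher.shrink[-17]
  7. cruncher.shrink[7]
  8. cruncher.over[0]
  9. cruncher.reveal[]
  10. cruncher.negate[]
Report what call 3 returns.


Answer: 4258/57

Derivation:
·→ cruncher.load(x: -40)
·← -40
·→ cruncher.over(x: -57)
·← 40/57
·→ cruncher.shrink(x: -74)
·← 4258/57
·→ cruncher.load(x: -87)
·← -87
·→ cruncher.shrink(x: 51)
·← -138
·→ cruncher.shrink(x: -17)
·← -121
·→ cruncher.shrink(x: 7)
·← -128
·→ cruncher.over(x: 0)
·← ToolError: division by zero
·→ cruncher.reveal()
·← -128
·→ cruncher.negate()
·← 128


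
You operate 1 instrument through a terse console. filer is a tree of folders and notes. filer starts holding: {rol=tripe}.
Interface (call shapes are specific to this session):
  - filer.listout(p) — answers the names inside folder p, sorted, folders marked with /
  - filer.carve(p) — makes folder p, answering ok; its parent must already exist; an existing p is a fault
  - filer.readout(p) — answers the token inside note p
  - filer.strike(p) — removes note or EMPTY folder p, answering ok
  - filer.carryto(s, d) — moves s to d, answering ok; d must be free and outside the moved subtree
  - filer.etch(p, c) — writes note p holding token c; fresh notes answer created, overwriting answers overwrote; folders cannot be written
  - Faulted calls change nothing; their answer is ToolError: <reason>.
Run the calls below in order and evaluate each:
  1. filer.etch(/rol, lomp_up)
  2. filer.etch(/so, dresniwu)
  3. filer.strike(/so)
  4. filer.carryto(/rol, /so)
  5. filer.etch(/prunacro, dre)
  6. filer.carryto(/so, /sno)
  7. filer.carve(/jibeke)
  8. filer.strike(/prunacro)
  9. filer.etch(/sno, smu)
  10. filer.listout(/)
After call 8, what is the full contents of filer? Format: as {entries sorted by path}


> filer.etch p='/rol' c='lomp_up'
  overwrote
> filer.etch p='/so' c='dresniwu'
  created
> filer.strike p='/so'
  ok
> filer.carryto s='/rol' d='/so'
  ok
> filer.etch p='/prunacro' c='dre'
  created
> filer.carryto s='/so' d='/sno'
  ok
> filer.carve p='/jibeke'
  ok
> filer.strike p='/prunacro'
  ok
> filer.etch p='/sno' c='smu'
  overwrote
> filer.listout p='/'
  [jibeke/, sno]

Answer: {jibeke/, sno=lomp_up}


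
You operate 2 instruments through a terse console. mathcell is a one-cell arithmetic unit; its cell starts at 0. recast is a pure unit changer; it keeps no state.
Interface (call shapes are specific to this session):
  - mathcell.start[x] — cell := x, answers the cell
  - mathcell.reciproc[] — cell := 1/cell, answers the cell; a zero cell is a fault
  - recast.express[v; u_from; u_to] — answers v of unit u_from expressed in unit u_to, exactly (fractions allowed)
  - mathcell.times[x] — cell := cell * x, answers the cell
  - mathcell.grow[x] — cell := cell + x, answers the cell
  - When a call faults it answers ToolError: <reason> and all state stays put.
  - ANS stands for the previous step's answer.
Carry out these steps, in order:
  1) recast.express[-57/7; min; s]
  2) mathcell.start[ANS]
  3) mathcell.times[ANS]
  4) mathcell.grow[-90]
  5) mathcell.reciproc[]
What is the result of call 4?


I try recast.express(v='-57/7', u_from='min', u_to='s'), and observe -3420/7.
Next I call mathcell.start(x='ANS'), giving -3420/7.
Then mathcell.times(x='ANS'): 11696400/49.
Using mathcell.grow(x='-90'): 11691990/49.
Then mathcell.reciproc(), — result: 49/11691990.

Answer: 11691990/49


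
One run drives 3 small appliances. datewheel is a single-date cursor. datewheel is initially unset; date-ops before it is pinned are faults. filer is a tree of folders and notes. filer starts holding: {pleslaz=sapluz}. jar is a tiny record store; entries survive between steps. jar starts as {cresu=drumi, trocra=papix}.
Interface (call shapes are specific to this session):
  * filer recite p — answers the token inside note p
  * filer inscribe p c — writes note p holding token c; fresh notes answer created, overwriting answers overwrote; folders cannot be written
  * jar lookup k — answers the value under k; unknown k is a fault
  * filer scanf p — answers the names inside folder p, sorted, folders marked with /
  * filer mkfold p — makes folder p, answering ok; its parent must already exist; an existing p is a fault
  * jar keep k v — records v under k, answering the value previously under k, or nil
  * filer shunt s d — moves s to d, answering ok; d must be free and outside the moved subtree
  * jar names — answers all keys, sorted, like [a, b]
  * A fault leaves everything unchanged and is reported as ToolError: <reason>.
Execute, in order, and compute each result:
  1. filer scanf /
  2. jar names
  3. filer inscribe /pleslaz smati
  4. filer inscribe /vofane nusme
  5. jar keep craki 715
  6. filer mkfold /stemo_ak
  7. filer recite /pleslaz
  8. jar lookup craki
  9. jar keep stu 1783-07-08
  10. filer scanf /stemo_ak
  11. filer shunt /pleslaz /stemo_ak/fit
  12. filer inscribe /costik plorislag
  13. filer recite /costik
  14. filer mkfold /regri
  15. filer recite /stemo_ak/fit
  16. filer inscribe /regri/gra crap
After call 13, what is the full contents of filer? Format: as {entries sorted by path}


Answer: {costik=plorislag, stemo_ak/, stemo_ak/fit=smati, vofane=nusme}

Derivation:
>>> filer scanf /
:: [pleslaz]
>>> jar names
:: [cresu, trocra]
>>> filer inscribe /pleslaz smati
:: overwrote
>>> filer inscribe /vofane nusme
:: created
>>> jar keep craki 715
:: nil
>>> filer mkfold /stemo_ak
:: ok
>>> filer recite /pleslaz
:: smati
>>> jar lookup craki
:: 715
>>> jar keep stu 1783-07-08
:: nil
>>> filer scanf /stemo_ak
:: []
>>> filer shunt /pleslaz /stemo_ak/fit
:: ok
>>> filer inscribe /costik plorislag
:: created
>>> filer recite /costik
:: plorislag
>>> filer mkfold /regri
:: ok
>>> filer recite /stemo_ak/fit
:: smati
>>> filer inscribe /regri/gra crap
:: created


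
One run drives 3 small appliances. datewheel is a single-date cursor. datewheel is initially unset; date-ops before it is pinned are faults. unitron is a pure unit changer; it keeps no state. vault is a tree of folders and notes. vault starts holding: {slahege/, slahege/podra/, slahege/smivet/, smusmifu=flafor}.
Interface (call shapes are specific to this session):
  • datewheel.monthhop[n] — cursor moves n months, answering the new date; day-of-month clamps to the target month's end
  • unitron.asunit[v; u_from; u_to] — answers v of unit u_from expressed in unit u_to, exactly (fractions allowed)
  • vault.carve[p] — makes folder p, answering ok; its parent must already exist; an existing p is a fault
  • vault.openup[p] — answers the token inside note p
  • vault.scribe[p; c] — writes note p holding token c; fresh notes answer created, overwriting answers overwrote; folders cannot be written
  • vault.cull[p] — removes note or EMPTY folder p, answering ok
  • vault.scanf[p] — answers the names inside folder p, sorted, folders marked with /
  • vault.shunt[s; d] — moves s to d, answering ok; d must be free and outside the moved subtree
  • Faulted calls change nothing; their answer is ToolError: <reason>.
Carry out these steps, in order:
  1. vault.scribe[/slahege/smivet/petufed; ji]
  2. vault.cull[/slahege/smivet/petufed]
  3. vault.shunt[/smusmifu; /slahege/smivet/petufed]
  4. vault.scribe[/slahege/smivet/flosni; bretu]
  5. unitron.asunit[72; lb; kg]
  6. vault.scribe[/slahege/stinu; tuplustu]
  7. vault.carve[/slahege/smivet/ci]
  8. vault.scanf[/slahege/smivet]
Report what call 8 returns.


Answer: [ci/, flosni, petufed]

Derivation:
I run scribe(p=/slahege/smivet/petufed, c=ji): created.
Now I run cull(p=/slahege/smivet/petufed), and see ok.
I run shunt(s=/smusmifu, d=/slahege/smivet/petufed), yielding ok.
Calling scribe(p=/slahege/smivet/flosni, c=bretu), and observe created.
Then asunit(v=72, u_from=lb, u_to=kg), yielding 408233133/12500000.
Then scribe(p=/slahege/stinu, c=tuplustu), yielding created.
I call carve(p=/slahege/smivet/ci), and see ok.
I try scanf(p=/slahege/smivet), and get [ci/, flosni, petufed].


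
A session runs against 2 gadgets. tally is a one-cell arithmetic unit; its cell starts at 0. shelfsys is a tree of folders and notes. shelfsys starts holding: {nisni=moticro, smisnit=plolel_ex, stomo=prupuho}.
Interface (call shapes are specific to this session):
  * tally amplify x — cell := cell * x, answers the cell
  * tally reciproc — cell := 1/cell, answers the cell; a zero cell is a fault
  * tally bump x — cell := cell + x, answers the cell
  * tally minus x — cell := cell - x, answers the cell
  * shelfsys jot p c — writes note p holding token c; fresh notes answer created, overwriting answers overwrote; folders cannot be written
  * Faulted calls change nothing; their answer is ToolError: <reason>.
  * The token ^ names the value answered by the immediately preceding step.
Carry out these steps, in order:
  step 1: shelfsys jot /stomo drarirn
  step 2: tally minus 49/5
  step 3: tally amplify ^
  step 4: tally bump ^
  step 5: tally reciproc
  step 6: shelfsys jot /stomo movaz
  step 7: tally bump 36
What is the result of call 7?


Answer: 172897/4802

Derivation:
>> shelfsys jot(/stomo, drarirn)
<< overwrote
>> tally minus(49/5)
<< -49/5
>> tally amplify(^)
<< 2401/25
>> tally bump(^)
<< 4802/25
>> tally reciproc()
<< 25/4802
>> shelfsys jot(/stomo, movaz)
<< overwrote
>> tally bump(36)
<< 172897/4802
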